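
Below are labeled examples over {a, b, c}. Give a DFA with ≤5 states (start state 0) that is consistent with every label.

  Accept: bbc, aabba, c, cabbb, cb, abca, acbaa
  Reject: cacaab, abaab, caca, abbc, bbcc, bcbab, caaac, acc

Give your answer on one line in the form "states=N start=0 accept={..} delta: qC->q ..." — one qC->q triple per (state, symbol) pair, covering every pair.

Fold the examples into a partial DFA from state 0: repeatedly fix the first undefined (state, symbol) met by the shortest-then-alphabetical prefix, trying targets in increasing order and rejecting any under which an Accept and a Reject string meet in one state with the same remainder; add a state when all current targets are rejected. Accepting states are where Accept strings end.
a: 0a undefined. 0a->0: no, bbc/abbc meet in 0 with "bbc" left. Open state 1: 0a->1.
b: 0b undefined. 0b->0: ok.
c: 0c undefined. 0c->0: no, bbc/bbcc meet in 0. 0c->1: ok.
aa: 1a undefined. 1a->0: no, bbc/caaac meet in 1. 1a->1: ok.
ab: 1b undefined. 1b->0: no, bbc/abbc meet in 1. 1b->1: no, bbc/abaab meet in 1. Open state 2: 1b->2.
ac: 1c undefined. 1c->0: no, bbc/caca meet in 1. 1c->1: no, bbc/caca meet in 1. 1c->2: no, cb/bbcc meet in 2. Open state 3: 1c->3.
aba: 2a undefined. 2a->0: no, cb/abaab meet in 2. 2a->1: no, cb/abaab meet in 2. 2a->2: ok.
abb: 2b undefined. 2b->0: no, bbc/abbc meet in 1. 2b->1: no, bbc/abaab meet in 1. 2b->2: no, aabba/abaab meet in 2. 2b->3: no, aabba/caca meet in 3 with "a" left. Open state 4: 2b->4.
abc: 2c undefined. 2c->0: ok.
acb: 3b undefined. 3b->0: ok.
acc: 3c undefined. 3c->0: ok.
abbc: 4c undefined. 4c->0: ok.
caca: 3a undefined. 3a->0: no, cb/cacaab meet in 2. 3a->1: no, bbc/caca meet in 1. 3a->2: no, cb/caca meet in 2. 3a->3: ok.
aabba: 4a undefined. 4a->0: no, aabba/cacaab meet in 0. 4a->1: ok.
cabbb: 4b undefined. 4b->0: no, cabbb/cacaab meet in 0. 4b->1: ok.
All examples now run through 5 states with every (state, symbol) defined. Accept strings end in {1,2}, Reject strings end in {0,3,4}; accept={1,2}.

states=5 start=0 accept={1,2} delta: 0a->1 0b->0 0c->1 1a->1 1b->2 1c->3 2a->2 2b->4 2c->0 3a->3 3b->0 3c->0 4a->1 4b->1 4c->0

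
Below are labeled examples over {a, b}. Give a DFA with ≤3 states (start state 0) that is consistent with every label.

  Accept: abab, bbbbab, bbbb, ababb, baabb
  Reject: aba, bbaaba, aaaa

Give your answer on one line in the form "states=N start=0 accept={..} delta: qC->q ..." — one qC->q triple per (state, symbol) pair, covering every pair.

states=2 start=0 accept={1} delta: 0a->0 0b->1 1a->0 1b->1

Fold the examples into a partial DFA from state 0: repeatedly fix the first undefined (state, symbol) met by the shortest-then-alphabetical prefix, trying targets in increasing order and rejecting any under which an Accept and a Reject string meet in one state with the same remainder; add a state when all current targets are rejected. Accepting states are where Accept strings end.
a: 0a undefined. 0a->0: ok.
b: 0b undefined. 0b->0: no, abab/aba meet in 0. Open state 1: 0b->1.
ba: 1a undefined. 1a->0: ok.
bb: 1b undefined. 1b->0: no, bbbb/aba meet in 0. 1b->1: ok.
All examples now run through 2 states with every (state, symbol) defined. Accept strings end in {1}, Reject strings end in {0}; accept={1}.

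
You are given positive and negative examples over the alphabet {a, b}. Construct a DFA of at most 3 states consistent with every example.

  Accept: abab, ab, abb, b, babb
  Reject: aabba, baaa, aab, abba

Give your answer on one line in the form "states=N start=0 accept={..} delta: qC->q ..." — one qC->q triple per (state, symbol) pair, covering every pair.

states=3 start=0 accept={0} delta: 0a->1 0b->0 1a->2 1b->0 2a->1 2b->1

State merging on the prefix tree: take the shortest (then alphabetical) example prefix whose next move is undefined and point that move at state 0, else 1, else 2, ...; a target is out if some Accept/Reject pair would then sit in one state with the same input left (inseparable). If every existing state is out, open a new one.
a: 0a undefined. 0a->0: no, ab/aab meet in 0 with "b" left. Open state 1: 0a->1.
b: 0b undefined. 0b->0: ok.
aa: 1a undefined. 1a->0: no, b/aab meet in 0. 1a->1: no, ab/aab meet in 1 with "b" left. Open state 2: 1a->2.
ab: 1b undefined. 1b->0: ok.
aab: 2b undefined. 2b->0: no, abab/aab meet in 0. 2b->1: ok.
baaa: 2a undefined. 2a->0: no, abab/baaa meet in 0. 2a->1: ok.
All examples now run through 3 states with every (state, symbol) defined. Accept strings end in {0}, Reject strings end in {1}; accept={0}.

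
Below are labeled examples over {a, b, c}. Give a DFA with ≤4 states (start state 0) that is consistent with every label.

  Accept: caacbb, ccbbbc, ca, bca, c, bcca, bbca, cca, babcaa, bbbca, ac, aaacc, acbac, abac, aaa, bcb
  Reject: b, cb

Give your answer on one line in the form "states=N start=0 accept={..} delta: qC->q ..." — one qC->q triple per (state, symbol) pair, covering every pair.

states=3 start=0 accept={0,2} delta: 0a->0 0b->1 0c->0 1a->0 1b->0 1c->2 2a->0 2b->0 2c->0

Grow the machine one transition at a time. Run the examples from 0; the earliest place one falls off (shortest prefix, ties alphabetical) gets sent to the lowest-numbered state that keeps every Accept/Reject pair distinguishable — a pair clashes when both reach the same state with identical unread suffix — and to a fresh state only if none does.
a: 0a undefined. 0a->0: ok.
b: 0b undefined. 0b->0: no, aaa/b meet in 0. Open state 1: 0b->1.
c: 0c undefined. 0c->0: ok.
ba: 1a undefined. 1a->0: ok.
bb: 1b undefined. 1b->0: ok.
bc: 1c undefined. 1c->0: no, bcb/b meet in 1. 1c->1: no, ccbbbc/b meet in 1. Open state 2: 1c->2.
bca: 2a undefined. 2a->0: ok.
bcb: 2b undefined. 2b->0: ok.
bcc: 2c undefined. 2c->0: ok.
All examples now run through 3 states with every (state, symbol) defined. Accept strings end in {0,2}, Reject strings end in {1}; accept={0,2}.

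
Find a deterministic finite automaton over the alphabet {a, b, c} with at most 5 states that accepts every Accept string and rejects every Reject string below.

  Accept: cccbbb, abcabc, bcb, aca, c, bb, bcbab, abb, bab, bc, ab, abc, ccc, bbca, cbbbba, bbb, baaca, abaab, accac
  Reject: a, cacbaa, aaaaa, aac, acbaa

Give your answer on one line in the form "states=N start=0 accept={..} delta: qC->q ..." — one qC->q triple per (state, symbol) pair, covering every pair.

Fold the examples into a partial DFA from state 0: repeatedly fix the first undefined (state, symbol) met by the shortest-then-alphabetical prefix, trying targets in increasing order and rejecting any under which an Accept and a Reject string meet in one state with the same remainder; add a state when all current targets are rejected. Accepting states are where Accept strings end.
a: 0a undefined. 0a->0: no, c/aac meet in 0 with "c" left. Open state 1: 0a->1.
b: 0b undefined. 0b->0: ok.
c: 0c undefined. 0c->0: no, bbca/a meet in 1. 0c->1: no, c/a meet in 1. Open state 2: 0c->2.
aa: 1a undefined. 1a->0: no, c/aac meet in 2. 1a->1: ok.
ab: 1b undefined. 1b->0: ok.
ac: 1c undefined. 1c->0: no, aca/a meet in 1. 1c->1: no, aca/a meet in 1. 1c->2: no, c/aac meet in 2. Open state 3: 1c->3.
ca: 2a undefined. 2a->0: ok.
cb: 2b undefined. 2b->0: no, cbbbba/a meet in 1. 2b->1: no, bcb/a meet in 1. 2b->2: ok.
cc: 2c undefined. 2c->0: ok.
aca: 3a undefined. 3a->0: ok.
acb: 3b undefined. 3b->0: ok.
acc: 3c undefined. 3c->0: no, accac/aac meet in 3. 3c->1: no, accac/aac meet in 3. 3c->2: ok.
All examples now run through 4 states with every (state, symbol) defined. Accept strings end in {0,2}, Reject strings end in {1,3}; accept={0,2}.

states=4 start=0 accept={0,2} delta: 0a->1 0b->0 0c->2 1a->1 1b->0 1c->3 2a->0 2b->2 2c->0 3a->0 3b->0 3c->2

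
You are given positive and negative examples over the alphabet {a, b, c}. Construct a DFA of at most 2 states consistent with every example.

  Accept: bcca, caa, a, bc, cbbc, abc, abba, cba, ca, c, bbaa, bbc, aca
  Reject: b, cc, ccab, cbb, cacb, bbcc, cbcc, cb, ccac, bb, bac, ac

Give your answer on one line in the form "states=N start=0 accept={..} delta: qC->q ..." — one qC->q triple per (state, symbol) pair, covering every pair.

states=2 start=0 accept={1} delta: 0a->1 0b->0 0c->1 1a->1 1b->0 1c->0

Grow the machine one transition at a time. Run the examples from 0; the earliest place one falls off (shortest prefix, ties alphabetical) gets sent to the lowest-numbered state that keeps every Accept/Reject pair distinguishable — a pair clashes when both reach the same state with identical unread suffix — and to a fresh state only if none does.
a: 0a undefined. 0a->0: no, c/ac meet in 0 with "c" left. Open state 1: 0a->1.
b: 0b undefined. 0b->0: ok.
c: 0c undefined. 0c->0: no, bc/b meet in 0. 0c->1: ok.
ab: 1b undefined. 1b->0: ok.
ac: 1c undefined. 1c->0: ok.
ca: 1a undefined. 1a->0: no, ca/b meet in 0. 1a->1: ok.
All examples now run through 2 states with every (state, symbol) defined. Accept strings end in {1}, Reject strings end in {0}; accept={1}.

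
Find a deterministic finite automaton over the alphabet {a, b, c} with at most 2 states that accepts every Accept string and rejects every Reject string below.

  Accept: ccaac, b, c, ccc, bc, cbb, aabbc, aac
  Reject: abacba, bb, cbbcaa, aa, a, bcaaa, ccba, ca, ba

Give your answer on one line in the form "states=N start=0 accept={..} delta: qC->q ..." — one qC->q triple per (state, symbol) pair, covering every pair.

states=2 start=0 accept={1} delta: 0a->0 0b->1 0c->1 1a->0 1b->0 1c->1

Fold the examples into a partial DFA from state 0: repeatedly fix the first undefined (state, symbol) met by the shortest-then-alphabetical prefix, trying targets in increasing order and rejecting any under which an Accept and a Reject string meet in one state with the same remainder; add a state when all current targets are rejected. Accepting states are where Accept strings end.
a: 0a undefined. 0a->0: ok.
b: 0b undefined. 0b->0: no, b/bb meet in 0. Open state 1: 0b->1.
c: 0c undefined. 0c->0: no, ccaac/aa meet in 0. 0c->1: ok.
ba: 1a undefined. 1a->0: ok.
bb: 1b undefined. 1b->0: ok.
bc: 1c undefined. 1c->0: no, bc/abacba meet in 0. 1c->1: ok.
All examples now run through 2 states with every (state, symbol) defined. Accept strings end in {1}, Reject strings end in {0}; accept={1}.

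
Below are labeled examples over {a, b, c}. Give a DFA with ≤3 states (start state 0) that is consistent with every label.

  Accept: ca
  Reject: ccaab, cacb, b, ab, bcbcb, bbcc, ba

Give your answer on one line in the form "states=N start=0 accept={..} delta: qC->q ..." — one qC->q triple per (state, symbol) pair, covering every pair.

Fold the examples into a partial DFA from state 0: repeatedly fix the first undefined (state, symbol) met by the shortest-then-alphabetical prefix, trying targets in increasing order and rejecting any under which an Accept and a Reject string meet in one state with the same remainder; add a state when all current targets are rejected. Accepting states are where Accept strings end.
a: 0a undefined. 0a->0: ok.
b: 0b undefined. 0b->0: ok.
c: 0c undefined. 0c->0: no, ca/ccaab meet in 0. Open state 1: 0c->1.
ca: 1a undefined. 1a->0: no, ca/b meet in 0. 1a->1: ok.
cc: 1c undefined. 1c->0: ok.
bcb: 1b undefined. 1b->0: ok.
All examples now run through 2 states with every (state, symbol) defined. Accept strings end in {1}, Reject strings end in {0}; accept={1}.

states=2 start=0 accept={1} delta: 0a->0 0b->0 0c->1 1a->1 1b->0 1c->0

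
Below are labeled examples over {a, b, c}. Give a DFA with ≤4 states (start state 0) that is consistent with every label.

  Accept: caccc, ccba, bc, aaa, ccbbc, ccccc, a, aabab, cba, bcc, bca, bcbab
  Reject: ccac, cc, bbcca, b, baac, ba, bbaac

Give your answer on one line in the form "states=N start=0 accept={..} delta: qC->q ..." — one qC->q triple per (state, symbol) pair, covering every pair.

states=4 start=0 accept={0,3} delta: 0a->0 0b->1 0c->2 1a->2 1b->0 1c->3 2a->0 2b->0 2c->1 3a->0 3b->1 3c->3

State merging on the prefix tree: take the shortest (then alphabetical) example prefix whose next move is undefined and point that move at state 0, else 1, else 2, ...; a target is out if some Accept/Reject pair would then sit in one state with the same input left (inseparable). If every existing state is out, open a new one.
a: 0a undefined. 0a->0: ok.
b: 0b undefined. 0b->0: no, bc/baac meet in 0 with "c" left. Open state 1: 0b->1.
c: 0c undefined. 0c->0: no, caccc/ccac meet in 0. 0c->1: no, bc/cc meet in 1 with "c" left. Open state 2: 0c->2.
ba: 1a undefined. 1a->0: no, aaa/ba meet in 0. 1a->1: no, bc/baac meet in 1 with "c" left. 1a->2: ok.
bb: 1b undefined. 1b->0: ok.
bc: 1c undefined. 1c->0: no, bcc/ba meet in 2. 1c->1: no, bc/b meet in 1. 1c->2: no, bc/ba meet in 2. Open state 3: 1c->3.
ca: 2a undefined. 2a->0: ok.
cb: 2b undefined. 2b->0: ok.
cc: 2c undefined. 2c->0: no, caccc/ccac meet in 2. 2c->1: ok.
bca: 3a undefined. 3a->0: ok.
bcb: 3b undefined. 3b->0: no, bcbab/ccac meet in 1. 3b->1: ok.
bcc: 3c undefined. 3c->0: no, ccccc/bbcca meet in 2. 3c->1: no, bcc/ccac meet in 1. 3c->2: no, ccccc/ccac meet in 1. 3c->3: ok.
All examples now run through 4 states with every (state, symbol) defined. Accept strings end in {0,3}, Reject strings end in {1,2}; accept={0,3}.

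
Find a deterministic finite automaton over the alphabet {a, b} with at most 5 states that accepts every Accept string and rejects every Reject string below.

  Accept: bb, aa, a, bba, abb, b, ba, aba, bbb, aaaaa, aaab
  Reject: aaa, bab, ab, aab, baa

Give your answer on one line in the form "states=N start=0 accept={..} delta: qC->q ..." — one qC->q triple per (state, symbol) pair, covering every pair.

states=4 start=0 accept={1,2,3} delta: 0a->1 0b->2 1a->3 1b->0 2a->3 2b->2 3a->0 3b->0

Grow the machine one transition at a time. Run the examples from 0; the earliest place one falls off (shortest prefix, ties alphabetical) gets sent to the lowest-numbered state that keeps every Accept/Reject pair distinguishable — a pair clashes when both reach the same state with identical unread suffix — and to a fresh state only if none does.
a: 0a undefined. 0a->0: no, aa/aaa meet in 0. Open state 1: 0a->1.
b: 0b undefined. 0b->0: no, aa/baa meet in 1 with "a" left. 0b->1: no, bb/ab meet in 1 with "b" left. Open state 2: 0b->2.
aa: 1a undefined. 1a->0: no, a/aaa meet in 1. 1a->1: no, aa/aaa meet in 1. 1a->2: no, bb/aab meet in 2 with "b" left. Open state 3: 1a->3.
ab: 1b undefined. 1b->0: ok.
ba: 2a undefined. 2a->0: no, a/baa meet in 1. 2a->1: no, aa/baa meet in 3. 2a->2: no, bb/bab meet in 2 with "b" left. 2a->3: ok.
bb: 2b undefined. 2b->0: no, bb/ab meet in 0. 2b->1: no, bbb/ab meet in 0. 2b->2: ok.
aaa: 3a undefined. 3a->0: ok.
aab: 3b undefined. 3b->0: ok.
All examples now run through 4 states with every (state, symbol) defined. Accept strings end in {1,2,3}, Reject strings end in {0}; accept={1,2,3}.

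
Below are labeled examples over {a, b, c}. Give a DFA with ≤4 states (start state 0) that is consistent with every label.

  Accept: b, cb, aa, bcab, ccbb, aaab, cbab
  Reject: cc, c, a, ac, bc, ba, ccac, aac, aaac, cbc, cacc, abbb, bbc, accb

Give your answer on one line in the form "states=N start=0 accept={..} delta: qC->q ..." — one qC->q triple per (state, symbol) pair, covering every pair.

states=4 start=0 accept={0,2} delta: 0a->1 0b->0 0c->1 1a->0 1b->2 1c->3 2a->0 2b->3 2c->1 3a->0 3b->1 3c->2

State merging on the prefix tree: take the shortest (then alphabetical) example prefix whose next move is undefined and point that move at state 0, else 1, else 2, ...; a target is out if some Accept/Reject pair would then sit in one state with the same input left (inseparable). If every existing state is out, open a new one.
a: 0a undefined. 0a->0: no, aa/a meet in 0. Open state 1: 0a->1.
b: 0b undefined. 0b->0: ok.
c: 0c undefined. 0c->0: no, b/cc meet in 0. 0c->1: ok.
aa: 1a undefined. 1a->0: ok.
ab: 1b undefined. 1b->0: no, b/abbb meet in 0. 1b->1: no, cb/c meet in 1. Open state 2: 1b->2.
ac: 1c undefined. 1c->0: no, b/cc meet in 0. 1c->1: no, cb/accb meet in 2. 1c->2: no, cb/cc meet in 2. Open state 3: 1c->3.
abb: 2b undefined. 2b->0: no, b/abbb meet in 0. 2b->1: no, cb/abbb meet in 2. 2b->2: no, cb/abbb meet in 2. 2b->3: ok.
acc: 3c undefined. 3c->0: no, b/accb meet in 0. 3c->1: no, cb/accb meet in 2. 3c->2: ok.
cba: 2a undefined. 2a->0: ok.
cbc: 2c undefined. 2c->0: no, b/cbc meet in 0. 2c->1: ok.
cca: 3a undefined. 3a->0: ok.
ccb: 3b undefined. 3b->0: no, b/abbb meet in 0. 3b->1: ok.
All examples now run through 4 states with every (state, symbol) defined. Accept strings end in {0,2}, Reject strings end in {1,3}; accept={0,2}.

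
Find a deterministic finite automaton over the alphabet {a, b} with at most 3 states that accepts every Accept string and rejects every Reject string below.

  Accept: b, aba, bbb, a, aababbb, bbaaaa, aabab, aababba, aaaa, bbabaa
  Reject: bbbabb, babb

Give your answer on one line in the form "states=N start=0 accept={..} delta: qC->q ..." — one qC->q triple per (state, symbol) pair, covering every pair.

State merging on the prefix tree: take the shortest (then alphabetical) example prefix whose next move is undefined and point that move at state 0, else 1, else 2, ...; a target is out if some Accept/Reject pair would then sit in one state with the same input left (inseparable). If every existing state is out, open a new one.
a: 0a undefined. 0a->0: ok.
b: 0b undefined. 0b->0: no, b/bbbabb meet in 0. Open state 1: 0b->1.
ba: 1a undefined. 1a->0: ok.
bb: 1b undefined. 1b->0: no, aba/bbbabb meet in 0. 1b->1: no, b/bbbabb meet in 1. Open state 2: 1b->2.
bba: 2a undefined. 2a->0: ok.
bbb: 2b undefined. 2b->0: ok.
All examples now run through 3 states with every (state, symbol) defined. Accept strings end in {0,1}, Reject strings end in {2}; accept={0,1}.

states=3 start=0 accept={0,1} delta: 0a->0 0b->1 1a->0 1b->2 2a->0 2b->0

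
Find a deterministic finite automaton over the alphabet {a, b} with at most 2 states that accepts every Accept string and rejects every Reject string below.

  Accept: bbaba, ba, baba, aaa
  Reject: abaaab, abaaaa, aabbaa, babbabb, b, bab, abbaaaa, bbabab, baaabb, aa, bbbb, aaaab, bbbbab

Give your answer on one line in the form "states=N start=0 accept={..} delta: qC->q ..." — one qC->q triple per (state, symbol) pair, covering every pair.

Grow the machine one transition at a time. Run the examples from 0; the earliest place one falls off (shortest prefix, ties alphabetical) gets sent to the lowest-numbered state that keeps every Accept/Reject pair distinguishable — a pair clashes when both reach the same state with identical unread suffix — and to a fresh state only if none does.
a: 0a undefined. 0a->0: no, aaa/aa meet in 0. Open state 1: 0a->1.
b: 0b undefined. 0b->0: ok.
aa: 1a undefined. 1a->0: ok.
ab: 1b undefined. 1b->0: ok.
All examples now run through 2 states with every (state, symbol) defined. Accept strings end in {1}, Reject strings end in {0}; accept={1}.

states=2 start=0 accept={1} delta: 0a->1 0b->0 1a->0 1b->0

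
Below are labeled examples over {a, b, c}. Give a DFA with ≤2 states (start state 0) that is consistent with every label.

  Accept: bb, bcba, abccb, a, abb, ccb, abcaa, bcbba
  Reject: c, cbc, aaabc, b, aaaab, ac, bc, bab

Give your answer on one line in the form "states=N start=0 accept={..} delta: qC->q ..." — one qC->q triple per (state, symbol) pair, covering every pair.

State merging on the prefix tree: take the shortest (then alphabetical) example prefix whose next move is undefined and point that move at state 0, else 1, else 2, ...; a target is out if some Accept/Reject pair would then sit in one state with the same input left (inseparable). If every existing state is out, open a new one.
a: 0a undefined. 0a->0: ok.
b: 0b undefined. 0b->0: no, bb/b meet in 0. Open state 1: 0b->1.
c: 0c undefined. 0c->0: no, a/c meet in 0. 0c->1: ok.
ba: 1a undefined. 1a->0: ok.
bb: 1b undefined. 1b->0: ok.
bc: 1c undefined. 1c->0: no, bb/aaabc meet in 0. 1c->1: ok.
All examples now run through 2 states with every (state, symbol) defined. Accept strings end in {0}, Reject strings end in {1}; accept={0}.

states=2 start=0 accept={0} delta: 0a->0 0b->1 0c->1 1a->0 1b->0 1c->1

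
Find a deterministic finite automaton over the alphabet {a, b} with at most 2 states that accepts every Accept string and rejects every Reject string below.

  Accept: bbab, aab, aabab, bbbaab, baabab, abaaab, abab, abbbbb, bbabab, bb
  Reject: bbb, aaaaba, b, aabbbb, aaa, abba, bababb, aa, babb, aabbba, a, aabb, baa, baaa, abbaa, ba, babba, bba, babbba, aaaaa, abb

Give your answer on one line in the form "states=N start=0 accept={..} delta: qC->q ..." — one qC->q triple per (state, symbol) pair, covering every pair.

states=2 start=0 accept={0} delta: 0a->1 0b->1 1a->1 1b->0

Fold the examples into a partial DFA from state 0: repeatedly fix the first undefined (state, symbol) met by the shortest-then-alphabetical prefix, trying targets in increasing order and rejecting any under which an Accept and a Reject string meet in one state with the same remainder; add a state when all current targets are rejected. Accepting states are where Accept strings end.
a: 0a undefined. 0a->0: no, aab/b meet in 0 with "b" left. Open state 1: 0a->1.
b: 0b undefined. 0b->0: no, bb/bbb meet in 0. 0b->1: ok.
aa: 1a undefined. 1a->0: no, aab/b meet in 1. 1a->1: ok.
ab: 1b undefined. 1b->0: ok.
All examples now run through 2 states with every (state, symbol) defined. Accept strings end in {0}, Reject strings end in {1}; accept={0}.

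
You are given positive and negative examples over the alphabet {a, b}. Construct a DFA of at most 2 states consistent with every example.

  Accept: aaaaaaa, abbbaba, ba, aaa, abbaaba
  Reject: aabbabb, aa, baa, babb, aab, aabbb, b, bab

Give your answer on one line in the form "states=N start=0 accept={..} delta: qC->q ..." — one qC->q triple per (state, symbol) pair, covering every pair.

Grow the machine one transition at a time. Run the examples from 0; the earliest place one falls off (shortest prefix, ties alphabetical) gets sent to the lowest-numbered state that keeps every Accept/Reject pair distinguishable — a pair clashes when both reach the same state with identical unread suffix — and to a fresh state only if none does.
a: 0a undefined. 0a->0: no, aaaaaaa/aa meet in 0. Open state 1: 0a->1.
b: 0b undefined. 0b->0: ok.
aa: 1a undefined. 1a->0: ok.
ab: 1b undefined. 1b->0: ok.
All examples now run through 2 states with every (state, symbol) defined. Accept strings end in {1}, Reject strings end in {0}; accept={1}.

states=2 start=0 accept={1} delta: 0a->1 0b->0 1a->0 1b->0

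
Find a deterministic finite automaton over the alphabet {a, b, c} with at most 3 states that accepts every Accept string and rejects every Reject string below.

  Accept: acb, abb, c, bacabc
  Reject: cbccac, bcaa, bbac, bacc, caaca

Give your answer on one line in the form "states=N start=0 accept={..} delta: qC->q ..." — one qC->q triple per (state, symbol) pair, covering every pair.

states=3 start=0 accept={1} delta: 0a->0 0b->1 0c->1 1a->1 1b->1 1c->2 2a->2 2b->0 2c->2

Fold the examples into a partial DFA from state 0: repeatedly fix the first undefined (state, symbol) met by the shortest-then-alphabetical prefix, trying targets in increasing order and rejecting any under which an Accept and a Reject string meet in one state with the same remainder; add a state when all current targets are rejected. Accepting states are where Accept strings end.
a: 0a undefined. 0a->0: ok.
b: 0b undefined. 0b->0: no, c/bbac meet in 0 with "c" left. Open state 1: 0b->1.
c: 0c undefined. 0c->0: no, c/caaca meet in 0. 0c->1: ok.
ba: 1a undefined. 1a->0: no, bacabc/bacc meet in 1 with "c" left. 1a->1: ok.
bb: 1b undefined. 1b->0: no, c/bbac meet in 1. 1b->1: ok.
bc: 1c undefined. 1c->0: no, acb/bacc meet in 1. 1c->1: no, acb/cbccac meet in 1. Open state 2: 1c->2.
bca: 2a undefined. 2a->0: no, bacabc/bbac meet in 2. 2a->1: no, acb/bcaa meet in 1. 2a->2: ok.
bacc: 2c undefined. 2c->0: no, acb/cbccac meet in 1. 2c->1: no, acb/bacc meet in 1. 2c->2: ok.
bacab: 2b undefined. 2b->0: ok.
All examples now run through 3 states with every (state, symbol) defined. Accept strings end in {1}, Reject strings end in {2}; accept={1}.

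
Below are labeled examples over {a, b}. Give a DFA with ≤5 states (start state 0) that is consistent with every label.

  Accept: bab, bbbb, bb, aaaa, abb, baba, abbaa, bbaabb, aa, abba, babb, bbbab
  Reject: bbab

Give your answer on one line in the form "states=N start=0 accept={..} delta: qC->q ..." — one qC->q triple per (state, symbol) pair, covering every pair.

Fold the examples into a partial DFA from state 0: repeatedly fix the first undefined (state, symbol) met by the shortest-then-alphabetical prefix, trying targets in increasing order and rejecting any under which an Accept and a Reject string meet in one state with the same remainder; add a state when all current targets are rejected. Accepting states are where Accept strings end.
a: 0a undefined. 0a->0: ok.
b: 0b undefined. 0b->0: no, bab/bbab meet in 0. Open state 1: 0b->1.
ba: 1a undefined. 1a->0: ok.
bb: 1b undefined. 1b->0: no, bab/bbab meet in 1. 1b->1: no, bab/bbab meet in 1. Open state 2: 1b->2.
bba: 2a undefined. 2a->0: no, bab/bbab meet in 1. 2a->1: no, bb/bbab meet in 2. 2a->2: ok.
bbb: 2b undefined. 2b->0: no, aaaa/bbab meet in 0. 2b->1: no, bab/bbab meet in 1. 2b->2: no, bbbb/bbab meet in 2. Open state 3: 2b->3.
bbba: 3a undefined. 3a->0: ok.
bbbb: 3b undefined. 3b->0: ok.
All examples now run through 4 states with every (state, symbol) defined. Accept strings end in {0,1,2}, Reject strings end in {3}; accept={0,1,2}.

states=4 start=0 accept={0,1,2} delta: 0a->0 0b->1 1a->0 1b->2 2a->2 2b->3 3a->0 3b->0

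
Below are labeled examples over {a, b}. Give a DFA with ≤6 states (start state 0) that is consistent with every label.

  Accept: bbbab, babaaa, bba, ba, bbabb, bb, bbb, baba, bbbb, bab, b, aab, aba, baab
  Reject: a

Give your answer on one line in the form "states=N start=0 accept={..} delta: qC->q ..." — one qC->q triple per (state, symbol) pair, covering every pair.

Grow the machine one transition at a time. Run the examples from 0; the earliest place one falls off (shortest prefix, ties alphabetical) gets sent to the lowest-numbered state that keeps every Accept/Reject pair distinguishable — a pair clashes when both reach the same state with identical unread suffix — and to a fresh state only if none does.
a: 0a undefined. 0a->0: ok.
b: 0b undefined. 0b->0: no, bbbab/a meet in 0. Open state 1: 0b->1.
ba: 1a undefined. 1a->0: no, babaaa/a meet in 0. 1a->1: ok.
bb: 1b undefined. 1b->0: no, bbbab/a meet in 0. 1b->1: ok.
All examples now run through 2 states with every (state, symbol) defined. Accept strings end in {1}, Reject strings end in {0}; accept={1}.

states=2 start=0 accept={1} delta: 0a->0 0b->1 1a->1 1b->1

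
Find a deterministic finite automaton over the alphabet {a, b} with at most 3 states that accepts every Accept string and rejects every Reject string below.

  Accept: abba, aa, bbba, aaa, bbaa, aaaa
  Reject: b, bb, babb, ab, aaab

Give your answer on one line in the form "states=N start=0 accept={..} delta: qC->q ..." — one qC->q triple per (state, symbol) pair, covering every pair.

states=2 start=0 accept={0} delta: 0a->0 0b->1 1a->0 1b->1

State merging on the prefix tree: take the shortest (then alphabetical) example prefix whose next move is undefined and point that move at state 0, else 1, else 2, ...; a target is out if some Accept/Reject pair would then sit in one state with the same input left (inseparable). If every existing state is out, open a new one.
a: 0a undefined. 0a->0: ok.
b: 0b undefined. 0b->0: no, abba/b meet in 0. Open state 1: 0b->1.
ba: 1a undefined. 1a->0: ok.
bb: 1b undefined. 1b->0: no, abba/bb meet in 0. 1b->1: ok.
All examples now run through 2 states with every (state, symbol) defined. Accept strings end in {0}, Reject strings end in {1}; accept={0}.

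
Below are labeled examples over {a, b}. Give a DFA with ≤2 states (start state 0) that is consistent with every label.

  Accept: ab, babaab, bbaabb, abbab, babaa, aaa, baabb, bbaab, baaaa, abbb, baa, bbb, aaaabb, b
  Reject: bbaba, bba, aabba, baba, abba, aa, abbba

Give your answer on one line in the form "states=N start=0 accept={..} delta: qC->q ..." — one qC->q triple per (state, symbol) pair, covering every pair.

State merging on the prefix tree: take the shortest (then alphabetical) example prefix whose next move is undefined and point that move at state 0, else 1, else 2, ...; a target is out if some Accept/Reject pair would then sit in one state with the same input left (inseparable). If every existing state is out, open a new one.
a: 0a undefined. 0a->0: no, aaa/aa meet in 0. Open state 1: 0a->1.
b: 0b undefined. 0b->0: no, baa/aa meet in 1 with "a" left. 0b->1: ok.
aa: 1a undefined. 1a->0: ok.
ab: 1b undefined. 1b->0: no, ab/baba meet in 0. 1b->1: ok.
All examples now run through 2 states with every (state, symbol) defined. Accept strings end in {1}, Reject strings end in {0}; accept={1}.

states=2 start=0 accept={1} delta: 0a->1 0b->1 1a->0 1b->1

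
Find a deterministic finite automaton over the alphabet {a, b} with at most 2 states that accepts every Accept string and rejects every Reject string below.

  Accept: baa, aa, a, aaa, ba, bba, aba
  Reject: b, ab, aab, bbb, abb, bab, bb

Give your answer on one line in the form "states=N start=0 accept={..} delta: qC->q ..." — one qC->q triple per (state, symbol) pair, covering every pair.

State merging on the prefix tree: take the shortest (then alphabetical) example prefix whose next move is undefined and point that move at state 0, else 1, else 2, ...; a target is out if some Accept/Reject pair would then sit in one state with the same input left (inseparable). If every existing state is out, open a new one.
a: 0a undefined. 0a->0: ok.
b: 0b undefined. 0b->0: no, baa/b meet in 0. Open state 1: 0b->1.
ba: 1a undefined. 1a->0: ok.
bb: 1b undefined. 1b->0: no, baa/abb meet in 0. 1b->1: ok.
All examples now run through 2 states with every (state, symbol) defined. Accept strings end in {0}, Reject strings end in {1}; accept={0}.

states=2 start=0 accept={0} delta: 0a->0 0b->1 1a->0 1b->1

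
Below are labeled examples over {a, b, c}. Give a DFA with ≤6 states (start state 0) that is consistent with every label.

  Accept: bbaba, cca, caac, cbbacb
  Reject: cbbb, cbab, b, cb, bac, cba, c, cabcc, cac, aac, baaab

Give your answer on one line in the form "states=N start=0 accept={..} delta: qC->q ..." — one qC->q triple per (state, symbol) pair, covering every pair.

Grow the machine one transition at a time. Run the examples from 0; the earliest place one falls off (shortest prefix, ties alphabetical) gets sent to the lowest-numbered state that keeps every Accept/Reject pair distinguishable — a pair clashes when both reach the same state with identical unread suffix — and to a fresh state only if none does.
a: 0a undefined. 0a->0: ok.
b: 0b undefined. 0b->0: no, bbaba/b meet in 0. Open state 1: 0b->1.
c: 0c undefined. 0c->0: no, cca/c meet in 0. 0c->1: ok.
ba: 1a undefined. 1a->0: no, caac/b meet in 1. 1a->1: no, caac/bac meet in 1 with "c" left. Open state 2: 1a->2.
bb: 1b undefined. 1b->0: ok.
cc: 1c undefined. 1c->0: no, cca/cbbb meet in 0. 1c->1: ok.
baa: 2a undefined. 2a->0: no, caac/cbab meet in 1. 2a->1: no, caac/cbab meet in 1. 2a->2: no, caac/bac meet in 2 with "c" left. Open state 3: 2a->3.
bac: 2c undefined. 2c->0: no, cbbacb/cbab meet in 1. 2c->1: no, cbbacb/cbbb meet in 0. 2c->2: no, bbaba/bac meet in 2. 2c->3: ok.
cab: 2b undefined. 2b->0: ok.
baaa: 3a undefined. 3a->0: ok.
caac: 3c undefined. 3c->0: no, caac/cbbb meet in 0. 3c->1: no, caac/cbab meet in 1. 3c->2: ok.
cbbacb: 3b undefined. 3b->0: no, cbbacb/cbbb meet in 0. 3b->1: no, cbbacb/cbab meet in 1. 3b->2: ok.
All examples now run through 4 states with every (state, symbol) defined. Accept strings end in {2}, Reject strings end in {0,1,3}; accept={2}.

states=4 start=0 accept={2} delta: 0a->0 0b->1 0c->1 1a->2 1b->0 1c->1 2a->3 2b->0 2c->3 3a->0 3b->2 3c->2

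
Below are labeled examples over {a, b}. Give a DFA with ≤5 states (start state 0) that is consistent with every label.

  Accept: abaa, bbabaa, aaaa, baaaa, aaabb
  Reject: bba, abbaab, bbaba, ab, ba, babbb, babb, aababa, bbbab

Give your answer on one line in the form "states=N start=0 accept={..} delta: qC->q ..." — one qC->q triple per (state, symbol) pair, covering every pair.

Fold the examples into a partial DFA from state 0: repeatedly fix the first undefined (state, symbol) met by the shortest-then-alphabetical prefix, trying targets in increasing order and rejecting any under which an Accept and a Reject string meet in one state with the same remainder; add a state when all current targets are rejected. Accepting states are where Accept strings end.
a: 0a undefined. 0a->0: ok.
b: 0b undefined. 0b->0: no, abaa/bba meet in 0. Open state 1: 0b->1.
ba: 1a undefined. 1a->0: no, abaa/ba meet in 0. 1a->1: no, abaa/ab meet in 1. Open state 2: 1a->2.
bb: 1b undefined. 1b->0: no, aaaa/bba meet in 0. 1b->1: no, aaabb/ab meet in 1. 1b->2: no, abaa/bba meet in 2 with "a" left. Open state 3: 1b->3.
baa: 2a undefined. 2a->0: ok.
bab: 2b undefined. 2b->0: no, abaa/aababa meet in 0. 2b->1: no, aaabb/babb meet in 3. 2b->2: no, abaa/aababa meet in 0. 2b->3: ok.
bba: 3a undefined. 3a->0: no, abaa/bba meet in 0. 3a->1: no, bbabaa/ba meet in 2. 3a->2: ok.
bbb: 3b undefined. 3b->0: no, abaa/babb meet in 0. 3b->1: no, aaabb/babbb meet in 3. 3b->2: no, aaabb/babbb meet in 3. 3b->3: no, aaabb/babbb meet in 3. Open state 4: 3b->4.
bbba: 4a undefined. 4a->0: ok.
babbb: 4b undefined. 4b->0: no, abaa/babbb meet in 0. 4b->1: ok.
All examples now run through 5 states with every (state, symbol) defined. Accept strings end in {0,3}, Reject strings end in {1,2,4}; accept={0,3}.

states=5 start=0 accept={0,3} delta: 0a->0 0b->1 1a->2 1b->3 2a->0 2b->3 3a->2 3b->4 4a->0 4b->1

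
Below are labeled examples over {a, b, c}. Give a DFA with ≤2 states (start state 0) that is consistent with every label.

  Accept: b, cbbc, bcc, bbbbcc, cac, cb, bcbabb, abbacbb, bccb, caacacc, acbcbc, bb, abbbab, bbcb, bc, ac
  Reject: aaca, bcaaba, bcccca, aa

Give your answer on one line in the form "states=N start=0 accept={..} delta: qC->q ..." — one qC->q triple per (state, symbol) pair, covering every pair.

states=2 start=0 accept={1} delta: 0a->0 0b->1 0c->1 1a->0 1b->1 1c->1

Fold the examples into a partial DFA from state 0: repeatedly fix the first undefined (state, symbol) met by the shortest-then-alphabetical prefix, trying targets in increasing order and rejecting any under which an Accept and a Reject string meet in one state with the same remainder; add a state when all current targets are rejected. Accepting states are where Accept strings end.
a: 0a undefined. 0a->0: ok.
b: 0b undefined. 0b->0: no, b/aa meet in 0. Open state 1: 0b->1.
c: 0c undefined. 0c->0: no, cac/aaca meet in 0. 0c->1: ok.
bb: 1b undefined. 1b->0: no, cb/aa meet in 0. 1b->1: ok.
bc: 1c undefined. 1c->0: no, cbbc/aa meet in 0. 1c->1: ok.
ca: 1a undefined. 1a->0: ok.
All examples now run through 2 states with every (state, symbol) defined. Accept strings end in {1}, Reject strings end in {0}; accept={1}.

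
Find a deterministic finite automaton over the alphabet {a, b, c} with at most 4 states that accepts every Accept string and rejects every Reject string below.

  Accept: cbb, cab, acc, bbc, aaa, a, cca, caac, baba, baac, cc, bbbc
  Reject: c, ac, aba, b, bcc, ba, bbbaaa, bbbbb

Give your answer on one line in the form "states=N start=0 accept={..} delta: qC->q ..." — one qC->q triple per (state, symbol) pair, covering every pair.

Fold the examples into a partial DFA from state 0: repeatedly fix the first undefined (state, symbol) met by the shortest-then-alphabetical prefix, trying targets in increasing order and rejecting any under which an Accept and a Reject string meet in one state with the same remainder; add a state when all current targets are rejected. Accepting states are where Accept strings end.
a: 0a undefined. 0a->0: ok.
b: 0b undefined. 0b->0: no, acc/bcc meet in 0 with "cc" left. Open state 1: 0b->1.
c: 0c undefined. 0c->0: no, cab/b meet in 1. 0c->1: ok.
ba: 1a undefined. 1a->0: no, cab/c meet in 1. 1a->1: ok.
bb: 1b undefined. 1b->0: no, cbb/c meet in 1. 1b->1: no, cbb/c meet in 1. Open state 2: 1b->2.
bc: 1c undefined. 1c->0: ok.
bbb: 2b undefined. 2b->0: no, cbb/bbbaaa meet in 0. 2b->1: no, cbb/c meet in 1. 2b->2: no, cbb/bbbbb meet in 2. Open state 3: 2b->3.
bbc: 2c undefined. 2c->0: ok.
baba: 2a undefined. 2a->0: ok.
bbba: 3a undefined. 3a->0: no, acc/bbbaaa meet in 0. 3a->1: ok.
bbbb: 3b undefined. 3b->0: ok.
bbbc: 3c undefined. 3c->0: ok.
All examples now run through 4 states with every (state, symbol) defined. Accept strings end in {0,2,3}, Reject strings end in {1}; accept={0,2,3}.

states=4 start=0 accept={0,2,3} delta: 0a->0 0b->1 0c->1 1a->1 1b->2 1c->0 2a->0 2b->3 2c->0 3a->1 3b->0 3c->0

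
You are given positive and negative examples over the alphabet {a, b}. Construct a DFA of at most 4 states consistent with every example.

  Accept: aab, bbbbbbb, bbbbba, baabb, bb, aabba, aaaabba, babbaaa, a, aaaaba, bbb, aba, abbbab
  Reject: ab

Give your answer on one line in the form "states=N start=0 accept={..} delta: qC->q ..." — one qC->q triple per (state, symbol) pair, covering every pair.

states=3 start=0 accept={0,1} delta: 0a->1 0b->0 1a->0 1b->2 2a->0 2b->1

State merging on the prefix tree: take the shortest (then alphabetical) example prefix whose next move is undefined and point that move at state 0, else 1, else 2, ...; a target is out if some Accept/Reject pair would then sit in one state with the same input left (inseparable). If every existing state is out, open a new one.
a: 0a undefined. 0a->0: no, aab/ab meet in 0 with "b" left. Open state 1: 0a->1.
b: 0b undefined. 0b->0: ok.
aa: 1a undefined. 1a->0: ok.
ab: 1b undefined. 1b->0: no, aab/ab meet in 0. 1b->1: no, bbbbba/ab meet in 1. Open state 2: 1b->2.
aba: 2a undefined. 2a->0: ok.
abb: 2b undefined. 2b->0: no, abbbab/ab meet in 2. 2b->1: ok.
All examples now run through 3 states with every (state, symbol) defined. Accept strings end in {0,1}, Reject strings end in {2}; accept={0,1}.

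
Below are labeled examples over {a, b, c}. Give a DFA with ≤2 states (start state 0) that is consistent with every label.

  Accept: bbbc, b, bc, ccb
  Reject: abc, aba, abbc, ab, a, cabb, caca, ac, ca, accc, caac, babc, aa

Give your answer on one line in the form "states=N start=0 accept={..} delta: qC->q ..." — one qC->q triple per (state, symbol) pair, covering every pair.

states=2 start=0 accept={0} delta: 0a->1 0b->0 0c->0 1a->1 1b->1 1c->1

Fold the examples into a partial DFA from state 0: repeatedly fix the first undefined (state, symbol) met by the shortest-then-alphabetical prefix, trying targets in increasing order and rejecting any under which an Accept and a Reject string meet in one state with the same remainder; add a state when all current targets are rejected. Accepting states are where Accept strings end.
a: 0a undefined. 0a->0: no, b/ab meet in 0 with "b" left. Open state 1: 0a->1.
b: 0b undefined. 0b->0: ok.
c: 0c undefined. 0c->0: ok.
aa: 1a undefined. 1a->0: no, bbbc/caac meet in 0. 1a->1: ok.
ab: 1b undefined. 1b->0: no, bbbc/abc meet in 0. 1b->1: ok.
ac: 1c undefined. 1c->0: no, bbbc/abc meet in 0. 1c->1: ok.
All examples now run through 2 states with every (state, symbol) defined. Accept strings end in {0}, Reject strings end in {1}; accept={0}.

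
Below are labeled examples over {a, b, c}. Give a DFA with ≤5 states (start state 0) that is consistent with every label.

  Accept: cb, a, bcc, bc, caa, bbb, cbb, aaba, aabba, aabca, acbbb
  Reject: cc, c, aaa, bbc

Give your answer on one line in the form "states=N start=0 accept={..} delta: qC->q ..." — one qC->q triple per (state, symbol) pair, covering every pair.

states=4 start=0 accept={1,2,3} delta: 0a->1 0b->1 0c->0 1a->2 1b->2 1c->1 2a->0 2b->3 2c->0 3a->1 3b->1 3c->0

Grow the machine one transition at a time. Run the examples from 0; the earliest place one falls off (shortest prefix, ties alphabetical) gets sent to the lowest-numbered state that keeps every Accept/Reject pair distinguishable — a pair clashes when both reach the same state with identical unread suffix — and to a fresh state only if none does.
a: 0a undefined. 0a->0: no, a/aaa meet in 0. Open state 1: 0a->1.
b: 0b undefined. 0b->0: no, bcc/cc meet in 0 with "cc" left. 0b->1: ok.
c: 0c undefined. 0c->0: ok.
aa: 1a undefined. 1a->0: no, cb/aaa meet in 1. 1a->1: no, cb/aaa meet in 1. Open state 2: 1a->2.
ac: 1c undefined. 1c->0: no, bcc/cc meet in 0. 1c->1: ok.
bb: 1b undefined. 1b->0: no, cbb/cc meet in 0. 1b->1: no, cb/bbc meet in 1. 1b->2: ok.
aaa: 2a undefined. 2a->0: ok.
aab: 2b undefined. 2b->0: no, bbb/cc meet in 0. 2b->1: no, aabba/cc meet in 0. 2b->2: no, aaba/cc meet in 0. Open state 3: 2b->3.
bbc: 2c undefined. 2c->0: ok.
aaba: 3a undefined. 3a->0: no, aaba/cc meet in 0. 3a->1: ok.
aabb: 3b undefined. 3b->0: no, acbbb/cc meet in 0. 3b->1: ok.
aabc: 3c undefined. 3c->0: ok.
All examples now run through 4 states with every (state, symbol) defined. Accept strings end in {1,2,3}, Reject strings end in {0}; accept={1,2,3}.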